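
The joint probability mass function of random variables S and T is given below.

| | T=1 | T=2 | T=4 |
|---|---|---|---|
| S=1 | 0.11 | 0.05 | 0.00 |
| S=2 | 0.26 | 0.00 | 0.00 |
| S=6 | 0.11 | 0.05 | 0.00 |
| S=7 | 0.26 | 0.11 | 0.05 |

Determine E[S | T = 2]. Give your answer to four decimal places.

P(T = 2) = 0.21.
Σ S·P over the event = 1·(0.05) + 6·(0.05) + 7·(0.11) = 1.12.
E[S | T = 2] = (1.12) / (0.21) = 5.3333.

5.3333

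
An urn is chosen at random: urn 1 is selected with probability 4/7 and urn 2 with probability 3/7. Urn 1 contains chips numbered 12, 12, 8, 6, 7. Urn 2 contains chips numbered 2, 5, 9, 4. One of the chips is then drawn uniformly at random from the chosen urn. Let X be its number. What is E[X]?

E[X | urn 1] = (12+12+8+6+7)/5 = 9.
E[X | urn 2] = (2+5+9+4)/4 = 5.
E[X] = (4/7)·(9) + (3/7)·(5) = 51/7.

51/7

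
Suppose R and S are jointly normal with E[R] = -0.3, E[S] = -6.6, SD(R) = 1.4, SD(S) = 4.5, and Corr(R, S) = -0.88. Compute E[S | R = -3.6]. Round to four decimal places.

2.7343

The regression of S on R has slope ρ·σ_S/σ_R and passes through (μ_R, μ_S).
E[S | R=-3.6] = -6.6 + (-0.88)·(4.5/1.4)·(-3.6 − (-0.3)) = -6.6 + (-2.82857)·(-3.3) = 2.7343.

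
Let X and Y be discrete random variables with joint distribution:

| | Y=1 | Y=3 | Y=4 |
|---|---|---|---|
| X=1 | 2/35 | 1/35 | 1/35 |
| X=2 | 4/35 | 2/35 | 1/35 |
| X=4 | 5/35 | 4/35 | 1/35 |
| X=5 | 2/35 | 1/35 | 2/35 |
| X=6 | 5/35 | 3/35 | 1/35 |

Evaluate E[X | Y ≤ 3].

114/29

P(Y ≤ 3) = 29/35.
Summing X·P(X=x,Y=y) over the conditioning event gives 114/35.
E[X | Y ≤ 3] = (114/35) / (29/35) = 114/29.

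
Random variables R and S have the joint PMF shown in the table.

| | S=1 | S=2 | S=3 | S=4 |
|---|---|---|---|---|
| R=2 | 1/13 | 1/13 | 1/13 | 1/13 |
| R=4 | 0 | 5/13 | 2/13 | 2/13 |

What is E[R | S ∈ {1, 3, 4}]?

P(S ∈ {1, 3, 4}) = 7/13.
Σ R·P over the event = 2·(1/13) + 2·(1/13) + 2·(1/13) + 4·(2/13) + 4·(2/13) = 22/13.
E[R | S ∈ {1, 3, 4}] = (22/13) / (7/13) = 22/7.

22/7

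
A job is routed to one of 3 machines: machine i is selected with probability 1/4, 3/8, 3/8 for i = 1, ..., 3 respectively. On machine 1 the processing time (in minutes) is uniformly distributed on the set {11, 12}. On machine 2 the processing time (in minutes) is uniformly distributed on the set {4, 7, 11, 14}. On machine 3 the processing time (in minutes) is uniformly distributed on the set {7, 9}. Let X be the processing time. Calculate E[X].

E[X | machine 1] = (11+12)/2 = 23/2.
E[X | machine 2] = (4+7+11+14)/4 = 9.
E[X | machine 3] = (7+9)/2 = 8.
By the law of total expectation,
E[X] = (1/4)·(23/2) + (3/8)·(9) + (3/8)·(8) = 37/4.

37/4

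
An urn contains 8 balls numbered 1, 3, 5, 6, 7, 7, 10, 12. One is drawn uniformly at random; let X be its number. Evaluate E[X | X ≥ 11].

P(X ≥ 11) = 1/8.
Σ over the event: 12·1/8 = 3/2.
E[X | X ≥ 11] = (3/2) / (1/8) = 12.

12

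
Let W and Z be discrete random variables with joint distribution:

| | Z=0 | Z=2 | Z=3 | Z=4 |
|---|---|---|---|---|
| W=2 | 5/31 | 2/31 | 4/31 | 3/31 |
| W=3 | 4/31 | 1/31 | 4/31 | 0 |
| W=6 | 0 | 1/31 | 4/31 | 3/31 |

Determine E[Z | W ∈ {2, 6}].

27/11

P(W ∈ {2, 6}) = 22/31.
Σ Z·P over the event = 0·(5/31) + 2·(2/31) + 3·(4/31) + 4·(3/31) + 2·(1/31) + 3·(4/31) + 4·(3/31) = 54/31.
E[Z | W ∈ {2, 6}] = (54/31) / (22/31) = 27/11.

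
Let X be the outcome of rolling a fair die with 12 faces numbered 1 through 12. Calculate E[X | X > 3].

8

Given X > 3, X is equally likely to be any of {4, 5, 6, 7, 8, 9, 10, 11, 12}.
E[X | X > 3] = (4 + 5 + 6 + 7 + 8 + 9 + 10 + 11 + 12) / 9 = 8.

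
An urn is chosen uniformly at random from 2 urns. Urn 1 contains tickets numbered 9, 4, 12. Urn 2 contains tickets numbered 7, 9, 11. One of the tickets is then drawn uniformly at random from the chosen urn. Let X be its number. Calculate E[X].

E[X | urn 1] = (9+4+12)/3 = 25/3.
E[X | urn 2] = (7+9+11)/3 = 9.
E[X] = (1/2)·(25/3) + (1/2)·(9) = 26/3.

26/3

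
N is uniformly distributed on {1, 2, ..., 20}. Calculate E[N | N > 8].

29/2

Given N > 8, N is equally likely to be any of {9, 10, 11, 12, 13, 14, 15, 16, 17, 18, 19, 20}.
E[N | N > 8] = (9 + 10 + 11 + 12 + 13 + 14 + 15 + 16 + 17 + 18 + 19 + 20) / 12 = 29/2.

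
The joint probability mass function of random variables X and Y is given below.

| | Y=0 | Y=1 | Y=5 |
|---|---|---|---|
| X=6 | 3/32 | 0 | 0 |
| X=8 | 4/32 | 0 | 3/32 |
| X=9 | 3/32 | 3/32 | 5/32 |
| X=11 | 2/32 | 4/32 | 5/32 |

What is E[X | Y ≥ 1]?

39/4

P(Y ≥ 1) = 5/8.
Σ X·P over the event = 8·(3/32) + 9·(3/32) + 9·(5/32) + 11·(4/32) + 11·(5/32) = 195/32.
E[X | Y ≥ 1] = (195/32) / (5/8) = 39/4.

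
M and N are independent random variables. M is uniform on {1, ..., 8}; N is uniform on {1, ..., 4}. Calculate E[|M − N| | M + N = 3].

1

Outcomes with M + N = 3: (1,2), (2,1), each with probability 1/32.
E[|M − N| | M + N = 3] = (1 + 1) / 2 = 1.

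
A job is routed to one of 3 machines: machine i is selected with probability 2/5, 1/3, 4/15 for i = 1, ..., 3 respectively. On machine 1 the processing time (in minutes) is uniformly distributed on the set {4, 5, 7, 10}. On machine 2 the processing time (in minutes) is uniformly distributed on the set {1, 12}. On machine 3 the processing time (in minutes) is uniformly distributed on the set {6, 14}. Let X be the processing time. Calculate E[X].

E[X | machine 1] = (4+5+7+10)/4 = 13/2.
E[X | machine 2] = (1+12)/2 = 13/2.
E[X | machine 3] = (6+14)/2 = 10.
E[X] = (2/5)·(13/2) + (1/3)·(13/2) + (4/15)·(10) = 223/30.

223/30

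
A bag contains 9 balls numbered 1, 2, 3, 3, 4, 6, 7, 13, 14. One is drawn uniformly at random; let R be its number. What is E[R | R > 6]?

34/3

P(R > 6) = 1/3.
Σ over the event: 7·1/9 + 13·1/9 + 14·1/9 = 34/9.
E[R | R > 6] = (34/9) / (1/3) = 34/3.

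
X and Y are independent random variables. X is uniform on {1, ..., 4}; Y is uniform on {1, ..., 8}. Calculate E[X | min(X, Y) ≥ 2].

3

P(min(X, Y) ≥ 2) = 21/32.
Summing X·P(x,y) over outcomes with min(X, Y) ≥ 2 gives 63/32.
E[X | min(X, Y) ≥ 2] = (63/32) / (21/32) = 3.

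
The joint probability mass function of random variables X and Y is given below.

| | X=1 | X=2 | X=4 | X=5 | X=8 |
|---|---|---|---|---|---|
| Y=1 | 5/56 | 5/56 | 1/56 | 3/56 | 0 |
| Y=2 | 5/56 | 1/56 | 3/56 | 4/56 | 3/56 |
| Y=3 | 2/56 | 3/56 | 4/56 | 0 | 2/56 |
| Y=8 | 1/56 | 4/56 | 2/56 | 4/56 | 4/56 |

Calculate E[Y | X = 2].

48/13

P(X = 2) = 13/56.
Σ Y·P over the event = 1·(5/56) + 2·(1/56) + 3·(3/56) + 8·(4/56) = 6/7.
E[Y | X = 2] = (6/7) / (13/56) = 48/13.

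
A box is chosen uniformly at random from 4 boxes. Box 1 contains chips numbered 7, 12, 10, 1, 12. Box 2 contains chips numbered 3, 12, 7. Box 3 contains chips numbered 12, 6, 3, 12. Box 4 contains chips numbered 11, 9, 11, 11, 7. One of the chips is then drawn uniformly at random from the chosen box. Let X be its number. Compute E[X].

E[X | box 1] = (7+12+10+1+12)/5 = 42/5.
E[X | box 2] = (3+12+7)/3 = 22/3.
E[X | box 3] = (12+6+3+12)/4 = 33/4.
E[X | box 4] = (11+9+11+11+7)/5 = 49/5.
E[X] = (1/4)·(42/5) + (1/4)·(22/3) + (1/4)·(33/4) + (1/4)·(49/5) = 2027/240.

2027/240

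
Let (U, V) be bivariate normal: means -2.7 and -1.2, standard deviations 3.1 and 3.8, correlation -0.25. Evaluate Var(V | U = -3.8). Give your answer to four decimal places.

For a bivariate normal, Var(V | U=x) = σ_V²(1 − ρ²).
Var(V | U=-3.8) = (3.8)²·(1 − (-0.25)²) = 14.44·0.9375 = 13.5375.

13.5375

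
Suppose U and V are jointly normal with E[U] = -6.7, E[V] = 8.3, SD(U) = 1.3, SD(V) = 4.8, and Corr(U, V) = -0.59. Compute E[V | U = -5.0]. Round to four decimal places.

For a bivariate normal, E[V | U=x] = μ_V + ρ·(σ_V/σ_U)·(x − μ_U).
E[V | U=-5.0] = 8.3 + (-0.59)·(4.8/1.3)·(-5.0 − (-6.7)) = 8.3 + (-2.1785)·(1.7) = 4.5966.

4.5966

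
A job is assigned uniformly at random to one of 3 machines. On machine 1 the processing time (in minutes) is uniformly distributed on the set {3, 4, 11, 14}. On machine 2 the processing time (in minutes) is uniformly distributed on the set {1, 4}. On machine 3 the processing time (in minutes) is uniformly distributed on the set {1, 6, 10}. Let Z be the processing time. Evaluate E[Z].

E[Z | machine 1] = (3+4+11+14)/4 = 8.
E[Z | machine 2] = (1+4)/2 = 5/2.
E[Z | machine 3] = (1+6+10)/3 = 17/3.
E[Z] = (1/3)·(8) + (1/3)·(5/2) + (1/3)·(17/3) = 97/18.

97/18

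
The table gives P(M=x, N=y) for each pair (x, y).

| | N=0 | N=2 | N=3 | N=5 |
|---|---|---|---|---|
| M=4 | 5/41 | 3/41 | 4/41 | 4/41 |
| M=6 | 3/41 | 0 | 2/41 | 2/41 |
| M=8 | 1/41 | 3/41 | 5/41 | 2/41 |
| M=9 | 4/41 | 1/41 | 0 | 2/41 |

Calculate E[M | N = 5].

31/5

P(N = 5) = 10/41.
Summing M·P(M=x,N=y) over the conditioning event gives 62/41.
E[M | N = 5] = (62/41) / (10/41) = 31/5.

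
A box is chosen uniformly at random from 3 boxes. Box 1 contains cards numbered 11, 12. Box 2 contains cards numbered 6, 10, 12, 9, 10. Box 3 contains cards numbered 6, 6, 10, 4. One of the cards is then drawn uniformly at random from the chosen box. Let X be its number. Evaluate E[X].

E[X | box 1] = (11+12)/2 = 23/2.
E[X | box 2] = (6+10+12+9+10)/5 = 47/5.
E[X | box 3] = (6+6+10+4)/4 = 13/2.
By the law of total expectation,
E[X] = (1/3)·(23/2) + (1/3)·(47/5) + (1/3)·(13/2) = 137/15.

137/15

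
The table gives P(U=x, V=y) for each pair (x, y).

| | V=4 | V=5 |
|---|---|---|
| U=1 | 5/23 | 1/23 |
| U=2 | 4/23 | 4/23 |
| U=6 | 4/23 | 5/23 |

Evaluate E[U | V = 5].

39/10

P(V = 5) = 10/23.
Σ U·P over the event = 1·(1/23) + 2·(4/23) + 6·(5/23) = 39/23.
E[U | V = 5] = (39/23) / (10/23) = 39/10.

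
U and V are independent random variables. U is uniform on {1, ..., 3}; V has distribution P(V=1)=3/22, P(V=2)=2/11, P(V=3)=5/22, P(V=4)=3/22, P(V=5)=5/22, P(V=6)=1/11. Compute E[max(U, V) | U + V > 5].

P(U + V > 5) = 16/33.
Summing max(U,V)·P(x,y) over outcomes with U + V > 5 gives 25/11.
E[max(U, V) | U + V > 5] = (25/11) / (16/33) = 75/16.

75/16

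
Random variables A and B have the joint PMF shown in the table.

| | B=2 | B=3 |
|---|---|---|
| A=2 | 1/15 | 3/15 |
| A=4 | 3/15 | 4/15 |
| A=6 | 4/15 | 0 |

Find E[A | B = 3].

P(B = 3) = 7/15.
Σ A·P over the event = 2·(3/15) + 4·(4/15) = 22/15.
E[A | B = 3] = (22/15) / (7/15) = 22/7.

22/7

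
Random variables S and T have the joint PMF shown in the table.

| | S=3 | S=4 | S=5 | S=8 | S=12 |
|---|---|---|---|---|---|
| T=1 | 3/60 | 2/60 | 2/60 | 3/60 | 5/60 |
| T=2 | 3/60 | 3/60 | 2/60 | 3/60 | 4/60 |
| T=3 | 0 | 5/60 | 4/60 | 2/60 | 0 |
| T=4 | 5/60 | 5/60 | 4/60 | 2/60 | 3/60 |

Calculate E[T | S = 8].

23/10

P(S = 8) = 1/6.
Σ T·P over the event = 1·(3/60) + 2·(3/60) + 3·(2/60) + 4·(2/60) = 23/60.
E[T | S = 8] = (23/60) / (1/6) = 23/10.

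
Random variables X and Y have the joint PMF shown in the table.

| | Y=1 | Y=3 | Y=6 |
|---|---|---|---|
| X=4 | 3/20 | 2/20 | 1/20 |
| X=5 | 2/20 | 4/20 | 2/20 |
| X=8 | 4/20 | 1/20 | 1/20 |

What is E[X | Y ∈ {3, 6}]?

58/11

P(Y ∈ {3, 6}) = 11/20.
Σ X·P over the event = 4·(2/20) + 4·(1/20) + 5·(4/20) + 5·(2/20) + 8·(1/20) + 8·(1/20) = 29/10.
E[X | Y ∈ {3, 6}] = (29/10) / (11/20) = 58/11.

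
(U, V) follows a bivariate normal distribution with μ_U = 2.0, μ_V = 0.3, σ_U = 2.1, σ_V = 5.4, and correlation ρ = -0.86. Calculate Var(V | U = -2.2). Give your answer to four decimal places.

Var(V | U=x) = (1 − ρ²)·σ_V².
Var(V | U=-2.2) = (5.4)²·(1 − (-0.86)²) = 29.16·0.2604 = 7.5933.

7.5933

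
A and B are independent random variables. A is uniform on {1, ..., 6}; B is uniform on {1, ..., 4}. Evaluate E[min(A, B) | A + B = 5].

P(A + B = 5) = 1/6.
Summing min(A,B)·P(x,y) over outcomes with A + B = 5 gives 1/4.
E[min(A, B) | A + B = 5] = (1/4) / (1/6) = 3/2.

3/2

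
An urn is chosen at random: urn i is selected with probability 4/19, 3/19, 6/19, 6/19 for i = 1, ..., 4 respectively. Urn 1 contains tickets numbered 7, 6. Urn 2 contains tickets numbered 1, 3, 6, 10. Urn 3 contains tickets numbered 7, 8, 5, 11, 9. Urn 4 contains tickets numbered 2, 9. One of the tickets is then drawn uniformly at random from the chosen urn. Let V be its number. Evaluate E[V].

122/19

E[V | urn 1] = (7+6)/2 = 13/2.
E[V | urn 2] = (1+3+6+10)/4 = 5.
E[V | urn 3] = (7+8+5+11+9)/5 = 8.
E[V | urn 4] = (2+9)/2 = 11/2.
E[V] = (4/19)·(13/2) + (3/19)·(5) + (6/19)·(8) + (6/19)·(11/2) = 122/19.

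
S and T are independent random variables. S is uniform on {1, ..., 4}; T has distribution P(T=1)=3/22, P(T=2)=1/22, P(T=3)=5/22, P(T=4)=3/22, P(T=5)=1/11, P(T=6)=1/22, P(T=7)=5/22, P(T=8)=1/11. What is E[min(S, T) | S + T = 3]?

P(S + T = 3) = 1/22.
Summing min(S,T)·P(x,y) over outcomes with S + T = 3 gives 1/22.
E[min(S, T) | S + T = 3] = (1/22) / (1/22) = 1.

1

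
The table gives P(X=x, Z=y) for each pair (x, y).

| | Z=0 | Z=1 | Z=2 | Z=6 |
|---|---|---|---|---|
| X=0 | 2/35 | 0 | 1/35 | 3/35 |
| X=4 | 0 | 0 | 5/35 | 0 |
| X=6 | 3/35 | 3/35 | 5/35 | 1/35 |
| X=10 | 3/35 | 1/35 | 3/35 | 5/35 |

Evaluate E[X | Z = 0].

P(Z = 0) = 8/35.
Σ X·P over the event = 0·(2/35) + 6·(3/35) + 10·(3/35) = 48/35.
E[X | Z = 0] = (48/35) / (8/35) = 6.

6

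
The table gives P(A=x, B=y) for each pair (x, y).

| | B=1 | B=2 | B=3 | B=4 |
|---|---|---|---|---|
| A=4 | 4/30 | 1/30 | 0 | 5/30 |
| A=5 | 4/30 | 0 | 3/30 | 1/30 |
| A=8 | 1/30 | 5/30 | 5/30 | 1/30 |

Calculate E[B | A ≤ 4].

13/5

P(A ≤ 4) = 1/3.
Summing B·P(A=x,B=y) over the conditioning event gives 13/15.
E[B | A ≤ 4] = (13/15) / (1/3) = 13/5.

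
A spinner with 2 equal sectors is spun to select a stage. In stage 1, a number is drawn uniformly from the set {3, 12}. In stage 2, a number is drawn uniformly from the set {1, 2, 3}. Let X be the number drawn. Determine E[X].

E[X | stage 1] = (3+12)/2 = 15/2.
E[X | stage 2] = (1+2+3)/3 = 2.
By the law of total expectation,
E[X] = (1/2)·(15/2) + (1/2)·(2) = 19/4.

19/4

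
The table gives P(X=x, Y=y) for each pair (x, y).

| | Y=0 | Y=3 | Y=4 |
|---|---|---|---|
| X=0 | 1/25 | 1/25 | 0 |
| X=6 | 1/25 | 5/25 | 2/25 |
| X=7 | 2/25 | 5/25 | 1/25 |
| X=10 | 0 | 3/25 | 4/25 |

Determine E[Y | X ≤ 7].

5/2

P(X ≤ 7) = 18/25.
Σ Y·P over the event = 0·(1/25) + 3·(1/25) + 0·(1/25) + 3·(5/25) + 4·(2/25) + 0·(2/25) + 3·(5/25) + 4·(1/25) = 9/5.
E[Y | X ≤ 7] = (9/5) / (18/25) = 5/2.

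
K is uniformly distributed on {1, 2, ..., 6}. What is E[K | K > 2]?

9/2

Given K > 2, K is equally likely to be any of {3, 4, 5, 6}.
E[K | K > 2] = (3 + 4 + 5 + 6) / 4 = 9/2.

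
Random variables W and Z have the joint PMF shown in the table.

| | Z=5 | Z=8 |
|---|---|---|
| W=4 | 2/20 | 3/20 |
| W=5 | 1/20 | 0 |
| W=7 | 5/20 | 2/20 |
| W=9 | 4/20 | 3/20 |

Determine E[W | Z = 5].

P(Z = 5) = 3/5.
Σ W·P over the event = 4·(2/20) + 5·(1/20) + 7·(5/20) + 9·(4/20) = 21/5.
E[W | Z = 5] = (21/5) / (3/5) = 7.

7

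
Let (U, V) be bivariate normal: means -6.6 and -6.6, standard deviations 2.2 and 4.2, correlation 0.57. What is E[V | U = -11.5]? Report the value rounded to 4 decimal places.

-11.9321

E[V | U=x] = μ_V + ρ(σ_V/σ_U)(x − μ_U) for jointly normal variables.
E[V | U=-11.5] = -6.6 + (0.57)·(4.2/2.2)·(-11.5 − (-6.6)) = -6.6 + (1.08818)·(-4.9) = -11.9321.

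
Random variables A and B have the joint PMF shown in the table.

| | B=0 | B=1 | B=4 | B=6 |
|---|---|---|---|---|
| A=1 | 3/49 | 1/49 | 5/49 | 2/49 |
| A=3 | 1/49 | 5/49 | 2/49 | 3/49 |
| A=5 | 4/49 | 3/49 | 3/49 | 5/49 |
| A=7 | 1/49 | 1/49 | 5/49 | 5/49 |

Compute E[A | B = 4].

P(B = 4) = 15/49.
Summing A·P(A=x,B=y) over the conditioning event gives 61/49.
E[A | B = 4] = (61/49) / (15/49) = 61/15.

61/15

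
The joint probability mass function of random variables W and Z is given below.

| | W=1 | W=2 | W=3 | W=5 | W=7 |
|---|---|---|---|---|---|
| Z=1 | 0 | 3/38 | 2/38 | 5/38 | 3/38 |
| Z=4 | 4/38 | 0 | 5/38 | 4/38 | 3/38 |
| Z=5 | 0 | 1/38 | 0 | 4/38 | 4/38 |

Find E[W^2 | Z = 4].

P(Z = 4) = 8/19.
Summing W^2·P(W=x,Z=y) over the conditioning event gives 148/19.
E[W^2 | Z = 4] = (148/19) / (8/19) = 37/2.

37/2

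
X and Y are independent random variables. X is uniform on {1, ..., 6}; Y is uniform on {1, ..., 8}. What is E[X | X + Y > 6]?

133/33

P(X + Y > 6) = 11/16.
Summing X·P(x,y) over outcomes with X + Y > 6 gives 133/48.
E[X | X + Y > 6] = (133/48) / (11/16) = 133/33.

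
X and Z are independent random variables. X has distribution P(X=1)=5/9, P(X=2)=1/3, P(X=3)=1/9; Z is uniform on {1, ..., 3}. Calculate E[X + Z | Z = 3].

41/9

P(Z = 3) = 1/3.
Summing (X+Z)·P(x,y) over outcomes with Z = 3 gives 41/27.
E[X + Z | Z = 3] = (41/27) / (1/3) = 41/9.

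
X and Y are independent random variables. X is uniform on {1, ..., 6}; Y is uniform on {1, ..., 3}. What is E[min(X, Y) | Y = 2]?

11/6

P(Y = 2) = 1/3.
Summing min(X,Y)·P(x,y) over outcomes with Y = 2 gives 11/18.
E[min(X, Y) | Y = 2] = (11/18) / (1/3) = 11/6.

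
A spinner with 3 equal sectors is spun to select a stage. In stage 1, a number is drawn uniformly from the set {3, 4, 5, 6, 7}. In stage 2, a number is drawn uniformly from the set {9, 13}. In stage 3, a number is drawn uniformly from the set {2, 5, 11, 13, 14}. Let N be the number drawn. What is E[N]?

E[N | stage 1] = (3+4+5+6+7)/5 = 5.
E[N | stage 2] = (9+13)/2 = 11.
E[N | stage 3] = (2+5+11+13+14)/5 = 9.
By the law of total expectation,
E[N] = (1/3)·(5) + (1/3)·(11) + (1/3)·(9) = 25/3.

25/3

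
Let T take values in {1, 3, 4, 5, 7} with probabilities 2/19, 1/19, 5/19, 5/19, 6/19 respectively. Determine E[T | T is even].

4

P(T is even) = 5/19.
Σ over the event: 4·5/19 = 20/19.
E[T | T is even] = (20/19) / (5/19) = 4.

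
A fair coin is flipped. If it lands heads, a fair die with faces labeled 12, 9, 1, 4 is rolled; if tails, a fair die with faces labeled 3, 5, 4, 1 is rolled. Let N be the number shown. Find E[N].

E[N | heads] = (12+9+1+4)/4 = 13/2.
E[N | tails] = (3+5+4+1)/4 = 13/4.
By the law of total expectation,
E[N] = (1/2)·(13/2) + (1/2)·(13/4) = 39/8.

39/8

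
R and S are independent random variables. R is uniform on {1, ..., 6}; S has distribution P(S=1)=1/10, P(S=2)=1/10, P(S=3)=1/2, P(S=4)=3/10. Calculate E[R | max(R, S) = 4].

P(max(R, S) = 4) = 19/60.
Summing R·P(x,y) over outcomes with max(R, S) = 4 gives 29/30.
E[R | max(R, S) = 4] = (29/30) / (19/60) = 58/19.

58/19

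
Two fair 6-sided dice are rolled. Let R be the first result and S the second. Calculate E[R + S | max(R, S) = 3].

24/5

Outcomes with max(R, S) = 3: (1,3), (2,3), (3,1), (3,2), (3,3), each with probability 1/36.
E[R + S | max(R, S) = 3] = (4 + 5 + 4 + 5 + 6) / 5 = 24/5.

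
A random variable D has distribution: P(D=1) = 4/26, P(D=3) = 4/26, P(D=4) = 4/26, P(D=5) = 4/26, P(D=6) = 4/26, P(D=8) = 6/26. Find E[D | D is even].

P(D is even) = 7/13.
Σ over the event: 4·2/13 + 6·2/13 + 8·3/13 = 44/13.
E[D | D is even] = (44/13) / (7/13) = 44/7.

44/7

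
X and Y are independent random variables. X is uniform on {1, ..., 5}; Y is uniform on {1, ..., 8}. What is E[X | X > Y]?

Outcomes with X > Y: (2,1), (3,1), (3,2), (4,1), (4,2), (4,3), (5,1), (5,2), (5,3), (5,4), each with probability 1/40.
E[X | X > Y] = (2 + 3 + 3 + 4 + 4 + 4 + 5 + 5 + 5 + 5) / 10 = 4.

4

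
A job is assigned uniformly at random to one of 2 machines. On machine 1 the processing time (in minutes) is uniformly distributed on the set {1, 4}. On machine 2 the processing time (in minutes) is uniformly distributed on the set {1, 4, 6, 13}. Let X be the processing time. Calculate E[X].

E[X | machine 1] = (1+4)/2 = 5/2.
E[X | machine 2] = (1+4+6+13)/4 = 6.
By the law of total expectation,
E[X] = (1/2)·(5/2) + (1/2)·(6) = 17/4.

17/4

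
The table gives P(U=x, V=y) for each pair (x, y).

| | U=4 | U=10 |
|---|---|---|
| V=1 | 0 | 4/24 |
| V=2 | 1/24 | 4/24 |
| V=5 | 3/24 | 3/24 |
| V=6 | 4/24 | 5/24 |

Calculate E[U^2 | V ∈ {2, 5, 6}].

P(V ∈ {2, 5, 6}) = 5/6.
Summing U^2·P(U=x,V=y) over the conditioning event gives 166/3.
E[U^2 | V ∈ {2, 5, 6}] = (166/3) / (5/6) = 332/5.

332/5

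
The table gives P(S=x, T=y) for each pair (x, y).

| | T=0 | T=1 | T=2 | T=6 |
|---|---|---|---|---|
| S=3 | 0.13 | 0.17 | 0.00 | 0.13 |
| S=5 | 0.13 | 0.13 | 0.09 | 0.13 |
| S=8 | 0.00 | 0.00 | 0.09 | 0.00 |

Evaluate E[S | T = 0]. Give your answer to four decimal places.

4.0000

P(T = 0) = 0.26.
Σ S·P over the event = 3·(0.13) + 5·(0.13) = 1.04.
E[S | T = 0] = (1.04) / (0.26) = 4.0000.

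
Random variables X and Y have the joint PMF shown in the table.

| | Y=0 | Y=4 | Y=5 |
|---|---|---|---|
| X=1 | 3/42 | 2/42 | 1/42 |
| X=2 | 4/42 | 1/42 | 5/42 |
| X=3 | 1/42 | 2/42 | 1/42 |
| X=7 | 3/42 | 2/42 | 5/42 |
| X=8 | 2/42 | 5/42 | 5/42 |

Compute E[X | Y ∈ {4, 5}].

P(Y ∈ {4, 5}) = 29/42.
Summing X·P(X=x,Y=y) over the conditioning event gives 51/14.
E[X | Y ∈ {4, 5}] = (51/14) / (29/42) = 153/29.

153/29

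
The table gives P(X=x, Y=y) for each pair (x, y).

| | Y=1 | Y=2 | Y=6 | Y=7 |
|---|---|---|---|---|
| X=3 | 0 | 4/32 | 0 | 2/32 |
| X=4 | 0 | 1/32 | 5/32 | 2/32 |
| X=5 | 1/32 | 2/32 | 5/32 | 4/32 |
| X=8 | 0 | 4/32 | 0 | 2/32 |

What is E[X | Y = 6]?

P(Y = 6) = 5/16.
Σ X·P over the event = 4·(5/32) + 5·(5/32) = 45/32.
E[X | Y = 6] = (45/32) / (5/16) = 9/2.

9/2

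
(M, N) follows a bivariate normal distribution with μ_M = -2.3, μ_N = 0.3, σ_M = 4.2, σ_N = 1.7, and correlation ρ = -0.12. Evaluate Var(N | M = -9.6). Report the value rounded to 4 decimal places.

2.8484

The conditional variance in a bivariate normal is σ_N²(1 − ρ²), independent of x.
Var(N | M=-9.6) = (1.7)²·(1 − (-0.12)²) = 2.89·0.9856 = 2.8484.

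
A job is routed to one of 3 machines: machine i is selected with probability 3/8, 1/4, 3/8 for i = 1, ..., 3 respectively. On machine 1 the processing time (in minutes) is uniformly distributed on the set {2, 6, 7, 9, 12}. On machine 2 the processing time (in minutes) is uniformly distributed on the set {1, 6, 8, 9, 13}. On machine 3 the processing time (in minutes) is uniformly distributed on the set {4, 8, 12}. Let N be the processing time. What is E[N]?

151/20

E[N | machine 1] = (2+6+7+9+12)/5 = 36/5.
E[N | machine 2] = (1+6+8+9+13)/5 = 37/5.
E[N | machine 3] = (4+8+12)/3 = 8.
By the law of total expectation,
E[N] = (3/8)·(36/5) + (1/4)·(37/5) + (3/8)·(8) = 151/20.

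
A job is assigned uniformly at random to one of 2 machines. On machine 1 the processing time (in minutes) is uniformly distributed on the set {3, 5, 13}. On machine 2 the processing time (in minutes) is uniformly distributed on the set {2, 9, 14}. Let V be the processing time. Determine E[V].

23/3

E[V | machine 1] = (3+5+13)/3 = 7.
E[V | machine 2] = (2+9+14)/3 = 25/3.
By the law of total expectation,
E[V] = (1/2)·(7) + (1/2)·(25/3) = 23/3.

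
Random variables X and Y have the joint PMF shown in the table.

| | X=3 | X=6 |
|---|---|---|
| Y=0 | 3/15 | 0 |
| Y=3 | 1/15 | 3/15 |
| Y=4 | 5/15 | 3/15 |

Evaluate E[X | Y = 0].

3

P(Y = 0) = 1/5.
Σ X·P over the event = 3·(3/15) = 3/5.
E[X | Y = 0] = (3/5) / (1/5) = 3.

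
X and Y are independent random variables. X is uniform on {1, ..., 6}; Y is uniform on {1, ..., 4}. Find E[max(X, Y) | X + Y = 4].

P(X + Y = 4) = 1/8.
Summing max(X,Y)·P(x,y) over outcomes with X + Y = 4 gives 1/3.
E[max(X, Y) | X + Y = 4] = (1/3) / (1/8) = 8/3.

8/3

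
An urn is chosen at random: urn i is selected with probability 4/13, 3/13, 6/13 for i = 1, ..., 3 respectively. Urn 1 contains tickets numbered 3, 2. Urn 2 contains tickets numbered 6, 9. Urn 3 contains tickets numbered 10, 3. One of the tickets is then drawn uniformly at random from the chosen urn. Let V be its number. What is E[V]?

E[V | urn 1] = (3+2)/2 = 5/2.
E[V | urn 2] = (6+9)/2 = 15/2.
E[V | urn 3] = (10+3)/2 = 13/2.
By the law of total expectation,
E[V] = (4/13)·(5/2) + (3/13)·(15/2) + (6/13)·(13/2) = 11/2.

11/2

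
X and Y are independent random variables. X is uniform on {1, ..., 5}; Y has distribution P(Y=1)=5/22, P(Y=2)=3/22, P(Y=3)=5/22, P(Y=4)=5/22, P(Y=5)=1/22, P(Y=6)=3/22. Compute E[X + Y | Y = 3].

P(Y = 3) = 5/22.
Summing (X+Y)·P(x,y) over outcomes with Y = 3 gives 15/11.
E[X + Y | Y = 3] = (15/11) / (5/22) = 6.

6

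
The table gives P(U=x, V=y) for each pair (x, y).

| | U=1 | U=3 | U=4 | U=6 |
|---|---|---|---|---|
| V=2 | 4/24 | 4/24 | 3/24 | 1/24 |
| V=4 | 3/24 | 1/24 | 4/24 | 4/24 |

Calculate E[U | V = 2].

17/6

P(V = 2) = 1/2.
Σ U·P over the event = 1·(4/24) + 3·(4/24) + 4·(3/24) + 6·(1/24) = 17/12.
E[U | V = 2] = (17/12) / (1/2) = 17/6.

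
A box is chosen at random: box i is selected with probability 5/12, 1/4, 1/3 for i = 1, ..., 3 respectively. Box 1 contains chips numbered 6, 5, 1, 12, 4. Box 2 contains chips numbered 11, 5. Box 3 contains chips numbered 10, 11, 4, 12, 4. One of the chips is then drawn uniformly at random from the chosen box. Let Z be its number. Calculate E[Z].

106/15

E[Z | box 1] = (6+5+1+12+4)/5 = 28/5.
E[Z | box 2] = (11+5)/2 = 8.
E[Z | box 3] = (10+11+4+12+4)/5 = 41/5.
E[Z] = (5/12)·(28/5) + (1/4)·(8) + (1/3)·(41/5) = 106/15.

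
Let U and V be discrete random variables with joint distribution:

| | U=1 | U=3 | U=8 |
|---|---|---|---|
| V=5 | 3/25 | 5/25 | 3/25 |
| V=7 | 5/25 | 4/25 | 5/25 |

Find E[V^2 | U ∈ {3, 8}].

641/17

P(U ∈ {3, 8}) = 17/25.
Σ V^2·P over the event = 25·(5/25) + 49·(4/25) + 25·(3/25) + 49·(5/25) = 641/25.
E[V^2 | U ∈ {3, 8}] = (641/25) / (17/25) = 641/17.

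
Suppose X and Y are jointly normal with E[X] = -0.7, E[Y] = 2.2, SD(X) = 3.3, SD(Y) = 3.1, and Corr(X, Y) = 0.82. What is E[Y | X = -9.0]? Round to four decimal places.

For a bivariate normal, E[Y | X=x] = μ_Y + ρ·(σ_Y/σ_X)·(x − μ_X).
E[Y | X=-9.0] = 2.2 + (0.82)·(3.1/3.3)·(-9.0 − (-0.7)) = 2.2 + (0.7703)·(-8.3) = -4.1935.

-4.1935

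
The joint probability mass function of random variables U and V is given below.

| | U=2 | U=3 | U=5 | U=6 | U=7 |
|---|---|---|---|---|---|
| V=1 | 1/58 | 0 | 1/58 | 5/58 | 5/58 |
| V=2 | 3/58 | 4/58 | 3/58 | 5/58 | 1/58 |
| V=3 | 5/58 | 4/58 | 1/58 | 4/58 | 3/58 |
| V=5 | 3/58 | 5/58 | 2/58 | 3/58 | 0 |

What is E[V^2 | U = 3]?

177/13

P(U = 3) = 13/58.
Σ V^2·P over the event = 4·(4/58) + 9·(4/58) + 25·(5/58) = 177/58.
E[V^2 | U = 3] = (177/58) / (13/58) = 177/13.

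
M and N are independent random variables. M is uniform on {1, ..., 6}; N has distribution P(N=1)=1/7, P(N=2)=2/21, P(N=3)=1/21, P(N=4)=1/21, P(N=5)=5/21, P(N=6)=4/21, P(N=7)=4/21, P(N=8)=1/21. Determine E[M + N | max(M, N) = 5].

249/32

P(max(M, N) = 5) = 16/63.
Summing (M+N)·P(x,y) over outcomes with max(M, N) = 5 gives 83/42.
E[M + N | max(M, N) = 5] = (83/42) / (16/63) = 249/32.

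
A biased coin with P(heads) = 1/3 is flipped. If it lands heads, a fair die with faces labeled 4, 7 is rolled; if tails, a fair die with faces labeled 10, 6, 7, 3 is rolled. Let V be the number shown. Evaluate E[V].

E[V | heads] = (4+7)/2 = 11/2.
E[V | tails] = (10+6+7+3)/4 = 13/2.
E[V] = (1/3)·(11/2) + (2/3)·(13/2) = 37/6.

37/6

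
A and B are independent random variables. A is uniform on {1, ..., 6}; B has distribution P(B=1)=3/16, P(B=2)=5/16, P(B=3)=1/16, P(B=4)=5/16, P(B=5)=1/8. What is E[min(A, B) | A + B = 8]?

P(A + B = 8) = 13/96.
Summing min(A,B)·P(x,y) over outcomes with A + B = 8 gives 13/32.
E[min(A, B) | A + B = 8] = (13/32) / (13/96) = 3.

3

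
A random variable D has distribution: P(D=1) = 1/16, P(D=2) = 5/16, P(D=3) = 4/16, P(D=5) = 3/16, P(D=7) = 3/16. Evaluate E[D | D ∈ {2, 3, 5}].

37/12

P(D ∈ {2, 3, 5}) = 3/4.
Σ over the event: 2·5/16 + 3·1/4 + 5·3/16 = 37/16.
E[D | D ∈ {2, 3, 5}] = (37/16) / (3/4) = 37/12.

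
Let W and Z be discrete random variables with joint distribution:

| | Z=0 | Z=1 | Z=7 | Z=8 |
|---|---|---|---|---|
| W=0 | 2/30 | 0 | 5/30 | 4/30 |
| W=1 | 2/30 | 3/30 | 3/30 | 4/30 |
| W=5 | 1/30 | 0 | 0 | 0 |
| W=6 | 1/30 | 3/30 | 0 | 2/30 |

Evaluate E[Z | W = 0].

P(W = 0) = 11/30.
Summing Z·P(W=x,Z=y) over the conditioning event gives 67/30.
E[Z | W = 0] = (67/30) / (11/30) = 67/11.

67/11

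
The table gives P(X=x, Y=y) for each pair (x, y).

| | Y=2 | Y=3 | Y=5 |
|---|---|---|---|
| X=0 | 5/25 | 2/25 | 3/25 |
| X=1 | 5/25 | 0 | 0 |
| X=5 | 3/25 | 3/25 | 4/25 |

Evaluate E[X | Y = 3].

3

P(Y = 3) = 1/5.
Σ X·P over the event = 0·(2/25) + 5·(3/25) = 3/5.
E[X | Y = 3] = (3/5) / (1/5) = 3.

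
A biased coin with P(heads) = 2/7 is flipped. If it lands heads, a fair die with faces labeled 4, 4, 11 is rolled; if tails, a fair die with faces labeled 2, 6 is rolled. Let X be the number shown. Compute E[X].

E[X | heads] = (4+4+11)/3 = 19/3.
E[X | tails] = (2+6)/2 = 4.
By the law of total expectation,
E[X] = (2/7)·(19/3) + (5/7)·(4) = 14/3.

14/3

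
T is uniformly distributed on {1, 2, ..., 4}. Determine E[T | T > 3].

Given T > 3, T is equally likely to be any of {4}.
E[T | T > 3] = (4) / 1 = 4.

4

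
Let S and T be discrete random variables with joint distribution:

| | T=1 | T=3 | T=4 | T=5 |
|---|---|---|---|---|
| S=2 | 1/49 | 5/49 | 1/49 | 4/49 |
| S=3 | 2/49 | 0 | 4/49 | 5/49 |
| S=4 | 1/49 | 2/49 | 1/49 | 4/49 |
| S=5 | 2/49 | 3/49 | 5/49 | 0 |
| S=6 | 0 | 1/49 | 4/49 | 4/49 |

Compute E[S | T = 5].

63/17

P(T = 5) = 17/49.
Σ S·P over the event = 2·(4/49) + 3·(5/49) + 4·(4/49) + 6·(4/49) = 9/7.
E[S | T = 5] = (9/7) / (17/49) = 63/17.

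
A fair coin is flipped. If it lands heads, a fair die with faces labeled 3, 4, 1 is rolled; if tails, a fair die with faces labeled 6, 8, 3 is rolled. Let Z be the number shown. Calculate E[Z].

E[Z | heads] = (3+4+1)/3 = 8/3.
E[Z | tails] = (6+8+3)/3 = 17/3.
By the law of total expectation,
E[Z] = (1/2)·(8/3) + (1/2)·(17/3) = 25/6.

25/6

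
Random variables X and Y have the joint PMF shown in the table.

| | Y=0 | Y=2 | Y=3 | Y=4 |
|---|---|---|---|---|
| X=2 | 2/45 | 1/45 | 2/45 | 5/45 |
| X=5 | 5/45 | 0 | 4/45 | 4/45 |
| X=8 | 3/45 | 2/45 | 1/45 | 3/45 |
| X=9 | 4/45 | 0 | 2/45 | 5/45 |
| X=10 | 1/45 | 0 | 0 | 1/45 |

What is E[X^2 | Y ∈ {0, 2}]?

P(Y ∈ {0, 2}) = 2/5.
Summing X^2·P(X=x,Y=y) over the conditioning event gives 881/45.
E[X^2 | Y ∈ {0, 2}] = (881/45) / (2/5) = 881/18.

881/18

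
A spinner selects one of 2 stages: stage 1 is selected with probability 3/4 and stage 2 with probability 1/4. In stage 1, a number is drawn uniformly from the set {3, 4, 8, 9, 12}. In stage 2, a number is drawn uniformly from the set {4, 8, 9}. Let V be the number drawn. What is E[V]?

143/20

E[V | stage 1] = (3+4+8+9+12)/5 = 36/5.
E[V | stage 2] = (4+8+9)/3 = 7.
E[V] = (3/4)·(36/5) + (1/4)·(7) = 143/20.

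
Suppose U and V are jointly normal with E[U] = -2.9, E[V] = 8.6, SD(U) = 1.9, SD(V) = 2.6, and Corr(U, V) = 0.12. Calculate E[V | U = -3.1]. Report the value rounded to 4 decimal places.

8.5672

E[V | U=x] = μ_V + ρ(σ_V/σ_U)(x − μ_U) for jointly normal variables.
E[V | U=-3.1] = 8.6 + (0.12)·(2.6/1.9)·(-3.1 − (-2.9)) = 8.6 + (0.16421)·(-0.2) = 8.5672.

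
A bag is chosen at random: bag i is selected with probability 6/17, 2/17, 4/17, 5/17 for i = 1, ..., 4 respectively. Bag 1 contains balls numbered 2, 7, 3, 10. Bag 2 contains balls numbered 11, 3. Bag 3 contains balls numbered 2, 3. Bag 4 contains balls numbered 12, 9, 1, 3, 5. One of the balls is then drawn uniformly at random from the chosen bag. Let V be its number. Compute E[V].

87/17

E[V | bag 1] = (2+7+3+10)/4 = 11/2.
E[V | bag 2] = (11+3)/2 = 7.
E[V | bag 3] = (2+3)/2 = 5/2.
E[V | bag 4] = (12+9+1+3+5)/5 = 6.
By the law of total expectation,
E[V] = (6/17)·(11/2) + (2/17)·(7) + (4/17)·(5/2) + (5/17)·(6) = 87/17.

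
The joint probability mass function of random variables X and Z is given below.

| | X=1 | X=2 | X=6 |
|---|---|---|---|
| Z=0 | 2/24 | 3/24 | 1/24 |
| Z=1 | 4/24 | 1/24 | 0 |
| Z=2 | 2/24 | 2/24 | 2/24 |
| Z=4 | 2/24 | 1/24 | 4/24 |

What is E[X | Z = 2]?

3

P(Z = 2) = 1/4.
Σ X·P over the event = 1·(2/24) + 2·(2/24) + 6·(2/24) = 3/4.
E[X | Z = 2] = (3/4) / (1/4) = 3.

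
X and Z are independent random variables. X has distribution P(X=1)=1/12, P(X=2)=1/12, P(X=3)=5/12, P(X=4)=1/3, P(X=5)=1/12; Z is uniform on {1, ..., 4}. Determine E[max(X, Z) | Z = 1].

P(Z = 1) = 1/4.
Summing max(X,Z)·P(x,y) over outcomes with Z = 1 gives 13/16.
E[max(X, Z) | Z = 1] = (13/16) / (1/4) = 13/4.

13/4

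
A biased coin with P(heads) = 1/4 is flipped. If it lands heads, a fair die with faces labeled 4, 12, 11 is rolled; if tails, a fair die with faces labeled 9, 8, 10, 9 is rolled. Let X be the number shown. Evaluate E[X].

E[X | heads] = (4+12+11)/3 = 9.
E[X | tails] = (9+8+10+9)/4 = 9.
By the law of total expectation,
E[X] = (1/4)·(9) + (3/4)·(9) = 9.

9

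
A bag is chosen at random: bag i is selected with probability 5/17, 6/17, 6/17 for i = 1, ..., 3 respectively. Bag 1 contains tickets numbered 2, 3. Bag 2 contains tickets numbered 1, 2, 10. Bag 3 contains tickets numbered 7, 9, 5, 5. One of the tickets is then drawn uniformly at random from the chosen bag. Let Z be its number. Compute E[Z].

E[Z | bag 1] = (2+3)/2 = 5/2.
E[Z | bag 2] = (1+2+10)/3 = 13/3.
E[Z | bag 3] = (7+9+5+5)/4 = 13/2.
E[Z] = (5/17)·(5/2) + (6/17)·(13/3) + (6/17)·(13/2) = 155/34.

155/34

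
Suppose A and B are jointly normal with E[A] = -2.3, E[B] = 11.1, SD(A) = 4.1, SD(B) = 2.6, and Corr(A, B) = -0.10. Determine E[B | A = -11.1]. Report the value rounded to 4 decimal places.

The regression of B on A has slope ρ·σ_B/σ_A and passes through (μ_A, μ_B).
E[B | A=-11.1] = 11.1 + (-0.10)·(2.6/4.1)·(-11.1 − (-2.3)) = 11.1 + (-0.0634146)·(-8.8) = 11.6580.

11.6580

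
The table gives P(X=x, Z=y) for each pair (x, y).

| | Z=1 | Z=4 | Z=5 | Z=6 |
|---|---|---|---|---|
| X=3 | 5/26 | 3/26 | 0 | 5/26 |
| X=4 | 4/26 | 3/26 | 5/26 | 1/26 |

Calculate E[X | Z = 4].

7/2

P(Z = 4) = 3/13.
Summing X·P(X=x,Z=y) over the conditioning event gives 21/26.
E[X | Z = 4] = (21/26) / (3/13) = 7/2.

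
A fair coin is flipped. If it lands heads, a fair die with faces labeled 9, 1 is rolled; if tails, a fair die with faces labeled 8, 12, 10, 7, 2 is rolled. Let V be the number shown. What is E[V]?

E[V | heads] = (9+1)/2 = 5.
E[V | tails] = (8+12+10+7+2)/5 = 39/5.
E[V] = (1/2)·(5) + (1/2)·(39/5) = 32/5.

32/5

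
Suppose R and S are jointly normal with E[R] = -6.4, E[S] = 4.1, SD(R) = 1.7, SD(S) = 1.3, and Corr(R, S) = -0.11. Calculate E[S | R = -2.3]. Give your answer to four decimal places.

E[S | R=x] = μ_S + ρ(σ_S/σ_R)(x − μ_R) for jointly normal variables.
E[S | R=-2.3] = 4.1 + (-0.11)·(1.3/1.7)·(-2.3 − (-6.4)) = 4.1 + (-0.084118)·(4.1) = 3.7551.

3.7551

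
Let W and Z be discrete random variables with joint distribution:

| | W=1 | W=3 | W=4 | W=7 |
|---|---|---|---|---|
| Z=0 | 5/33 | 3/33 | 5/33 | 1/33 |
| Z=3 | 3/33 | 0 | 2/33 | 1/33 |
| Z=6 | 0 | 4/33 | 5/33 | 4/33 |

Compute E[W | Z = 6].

P(Z = 6) = 13/33.
Σ W·P over the event = 3·(4/33) + 4·(5/33) + 7·(4/33) = 20/11.
E[W | Z = 6] = (20/11) / (13/33) = 60/13.

60/13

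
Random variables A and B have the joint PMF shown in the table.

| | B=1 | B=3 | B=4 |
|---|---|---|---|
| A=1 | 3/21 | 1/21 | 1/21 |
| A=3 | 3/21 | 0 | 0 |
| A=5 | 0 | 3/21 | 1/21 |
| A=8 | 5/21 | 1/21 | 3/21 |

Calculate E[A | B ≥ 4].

6

P(B ≥ 4) = 5/21.
Summing A·P(A=x,B=y) over the conditioning event gives 10/7.
E[A | B ≥ 4] = (10/7) / (5/21) = 6.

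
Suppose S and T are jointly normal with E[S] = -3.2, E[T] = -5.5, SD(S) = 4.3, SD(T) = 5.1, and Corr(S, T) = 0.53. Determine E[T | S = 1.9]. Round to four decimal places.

-2.2941

E[T | S=x] = μ_T + ρ(σ_T/σ_S)(x − μ_S) for jointly normal variables.
E[T | S=1.9] = -5.5 + (0.53)·(5.1/4.3)·(1.9 − (-3.2)) = -5.5 + (0.6286)·(5.1) = -2.2941.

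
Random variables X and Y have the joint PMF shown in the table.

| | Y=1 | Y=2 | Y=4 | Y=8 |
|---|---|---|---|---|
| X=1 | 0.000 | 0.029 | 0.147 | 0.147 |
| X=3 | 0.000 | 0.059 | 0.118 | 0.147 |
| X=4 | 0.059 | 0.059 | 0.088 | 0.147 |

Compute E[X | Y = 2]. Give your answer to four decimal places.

P(Y = 2) = 0.147.
Σ X·P over the event = 1·(0.029) + 3·(0.059) + 4·(0.059) = 0.442.
E[X | Y = 2] = (0.442) / (0.147) = 3.0068.

3.0068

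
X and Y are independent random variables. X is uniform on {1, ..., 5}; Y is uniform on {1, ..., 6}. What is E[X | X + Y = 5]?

P(X + Y = 5) = 2/15.
Summing X·P(x,y) over outcomes with X + Y = 5 gives 1/3.
E[X | X + Y = 5] = (1/3) / (2/15) = 5/2.

5/2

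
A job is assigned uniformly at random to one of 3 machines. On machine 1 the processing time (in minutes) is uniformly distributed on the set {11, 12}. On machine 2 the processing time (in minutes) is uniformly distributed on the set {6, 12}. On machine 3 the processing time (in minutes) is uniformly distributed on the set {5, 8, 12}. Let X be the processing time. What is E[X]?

173/18

E[X | machine 1] = (11+12)/2 = 23/2.
E[X | machine 2] = (6+12)/2 = 9.
E[X | machine 3] = (5+8+12)/3 = 25/3.
By the law of total expectation,
E[X] = (1/3)·(23/2) + (1/3)·(9) + (1/3)·(25/3) = 173/18.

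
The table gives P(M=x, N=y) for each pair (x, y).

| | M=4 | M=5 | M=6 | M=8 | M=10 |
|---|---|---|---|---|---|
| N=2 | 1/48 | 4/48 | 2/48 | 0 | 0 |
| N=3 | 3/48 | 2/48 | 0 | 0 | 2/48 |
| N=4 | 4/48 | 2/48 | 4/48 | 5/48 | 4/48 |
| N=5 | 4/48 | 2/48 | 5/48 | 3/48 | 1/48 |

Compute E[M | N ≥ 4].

P(N ≥ 4) = 17/24.
Summing M·P(M=x,N=y) over the conditioning event gives 55/12.
E[M | N ≥ 4] = (55/12) / (17/24) = 110/17.

110/17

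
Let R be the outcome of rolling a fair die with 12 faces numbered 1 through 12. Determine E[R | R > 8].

Given R > 8, R is equally likely to be any of {9, 10, 11, 12}.
E[R | R > 8] = (9 + 10 + 11 + 12) / 4 = 21/2.

21/2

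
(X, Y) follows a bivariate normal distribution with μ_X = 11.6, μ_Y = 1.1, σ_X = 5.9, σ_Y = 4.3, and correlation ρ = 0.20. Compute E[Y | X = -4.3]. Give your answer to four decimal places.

-1.2176

E[Y | X=x] = μ_Y + ρ(σ_Y/σ_X)(x − μ_X) for jointly normal variables.
E[Y | X=-4.3] = 1.1 + (0.20)·(4.3/5.9)·(-4.3 − (11.6)) = 1.1 + (0.14576)·(-15.9) = -1.2176.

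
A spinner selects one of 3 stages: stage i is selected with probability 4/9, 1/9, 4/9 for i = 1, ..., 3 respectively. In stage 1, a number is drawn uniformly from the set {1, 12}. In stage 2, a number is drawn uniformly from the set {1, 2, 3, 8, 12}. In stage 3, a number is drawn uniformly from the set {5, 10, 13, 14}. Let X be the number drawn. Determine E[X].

122/15

E[X | stage 1] = (1+12)/2 = 13/2.
E[X | stage 2] = (1+2+3+8+12)/5 = 26/5.
E[X | stage 3] = (5+10+13+14)/4 = 21/2.
By the law of total expectation,
E[X] = (4/9)·(13/2) + (1/9)·(26/5) + (4/9)·(21/2) = 122/15.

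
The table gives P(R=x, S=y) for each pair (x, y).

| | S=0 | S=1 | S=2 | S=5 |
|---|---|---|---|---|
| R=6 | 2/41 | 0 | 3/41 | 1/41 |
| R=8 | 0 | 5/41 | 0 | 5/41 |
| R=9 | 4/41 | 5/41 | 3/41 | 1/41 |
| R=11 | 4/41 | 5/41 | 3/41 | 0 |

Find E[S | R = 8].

P(R = 8) = 10/41.
Summing S·P(R=x,S=y) over the conditioning event gives 30/41.
E[S | R = 8] = (30/41) / (10/41) = 3.

3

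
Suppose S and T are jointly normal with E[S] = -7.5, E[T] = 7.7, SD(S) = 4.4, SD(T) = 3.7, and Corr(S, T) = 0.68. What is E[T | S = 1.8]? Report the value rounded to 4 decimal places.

The regression of T on S has slope ρ·σ_T/σ_S and passes through (μ_S, μ_T).
E[T | S=1.8] = 7.7 + (0.68)·(3.7/4.4)·(1.8 − (-7.5)) = 7.7 + (0.57182)·(9.3) = 13.0179.

13.0179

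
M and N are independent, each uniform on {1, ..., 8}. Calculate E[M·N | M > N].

39/2

P(M > N) = 7/16.
Summing MN·P(x,y) over outcomes with M > N gives 273/32.
E[M·N | M > N] = (273/32) / (7/16) = 39/2.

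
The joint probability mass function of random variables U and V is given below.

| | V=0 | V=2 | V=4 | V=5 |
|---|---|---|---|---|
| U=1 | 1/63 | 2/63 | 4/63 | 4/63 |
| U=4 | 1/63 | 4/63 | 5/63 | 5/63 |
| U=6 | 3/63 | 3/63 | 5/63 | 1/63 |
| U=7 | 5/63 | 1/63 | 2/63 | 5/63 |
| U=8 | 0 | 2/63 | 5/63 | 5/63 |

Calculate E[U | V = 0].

29/5

P(V = 0) = 10/63.
Summing U·P(U=x,V=y) over the conditioning event gives 58/63.
E[U | V = 0] = (58/63) / (10/63) = 29/5.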